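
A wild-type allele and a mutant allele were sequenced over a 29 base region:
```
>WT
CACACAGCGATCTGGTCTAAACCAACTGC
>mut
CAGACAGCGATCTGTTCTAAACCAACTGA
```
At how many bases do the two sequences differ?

Comparing position by position, 3 bases differ: 3 (C/G), 15 (G/T), 29 (C/A).

3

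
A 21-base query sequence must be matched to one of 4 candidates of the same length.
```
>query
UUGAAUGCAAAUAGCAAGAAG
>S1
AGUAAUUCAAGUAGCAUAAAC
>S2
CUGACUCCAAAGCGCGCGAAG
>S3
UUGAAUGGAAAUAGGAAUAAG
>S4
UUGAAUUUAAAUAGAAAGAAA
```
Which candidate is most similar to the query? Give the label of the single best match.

S3

S1 differs at 8 sites; S2 differs at 7 sites; S3 differs at 3 sites; S4 differs at 4 sites. The closest is S3.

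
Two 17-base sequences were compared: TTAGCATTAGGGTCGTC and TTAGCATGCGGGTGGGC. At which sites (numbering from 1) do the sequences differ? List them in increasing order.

Differences at site 8 (T→G), site 9 (A→C), site 14 (C→G), site 16 (T→G).

8, 9, 14, 16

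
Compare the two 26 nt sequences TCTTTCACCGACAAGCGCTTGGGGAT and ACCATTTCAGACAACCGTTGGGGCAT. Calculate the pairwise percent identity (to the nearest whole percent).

62%

10 positions differ (1, 3, 4, 6, 7, 9, 15, 18, 20, 24), so 16 of 26 match: 16/26 = 61.54%.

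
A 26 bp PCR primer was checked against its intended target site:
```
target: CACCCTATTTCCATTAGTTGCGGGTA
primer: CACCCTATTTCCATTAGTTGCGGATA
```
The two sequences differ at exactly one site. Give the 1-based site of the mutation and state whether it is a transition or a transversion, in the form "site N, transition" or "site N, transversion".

Site 24 changes G→A. G is a purine and A is a purine, so this is a transition.

site 24, transition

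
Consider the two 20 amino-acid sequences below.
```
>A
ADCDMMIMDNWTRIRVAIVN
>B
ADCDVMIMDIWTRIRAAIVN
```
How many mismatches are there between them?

Mismatches (1-based): residue 5: M→V; residue 10: N→I; residue 16: V→A.

3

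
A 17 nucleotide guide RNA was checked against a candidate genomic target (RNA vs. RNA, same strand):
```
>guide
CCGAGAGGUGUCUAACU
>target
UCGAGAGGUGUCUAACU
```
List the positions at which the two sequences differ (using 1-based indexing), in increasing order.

Scanning 1-based: 1: C/U.

1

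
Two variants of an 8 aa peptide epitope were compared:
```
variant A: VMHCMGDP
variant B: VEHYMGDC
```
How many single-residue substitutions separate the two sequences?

Mismatches (1-based): position 2: M→E; position 4: C→Y; position 8: P→C.

3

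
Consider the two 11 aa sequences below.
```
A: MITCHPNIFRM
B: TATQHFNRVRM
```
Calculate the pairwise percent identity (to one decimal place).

6 positions differ (1, 2, 4, 6, 8, 9), so 5 of 11 match: 5/11 = 45.45%.

45.5%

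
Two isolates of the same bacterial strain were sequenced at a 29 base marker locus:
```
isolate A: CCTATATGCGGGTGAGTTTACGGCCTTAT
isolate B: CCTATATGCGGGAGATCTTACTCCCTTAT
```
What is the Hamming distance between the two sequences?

5

Mismatches (1-based): position 13: T→A; position 16: G→T; position 17: T→C; position 22: G→T; position 23: G→C.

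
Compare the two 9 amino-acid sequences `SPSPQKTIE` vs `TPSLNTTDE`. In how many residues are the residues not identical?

Mismatches (1-based): residue 1: S→T; residue 4: P→L; residue 5: Q→N; residue 6: K→T; residue 8: I→D.

5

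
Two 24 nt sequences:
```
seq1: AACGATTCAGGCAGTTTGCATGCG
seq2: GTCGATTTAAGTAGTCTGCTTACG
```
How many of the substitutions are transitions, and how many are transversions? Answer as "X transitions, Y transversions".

6 transitions, 2 transversions

Mismatches (1-based):
base 1: A→G (purine→purine, transition)
base 2: A→T (purine→pyrimidine, transversion)
base 8: C→T (pyrimidine→pyrimidine, transition)
base 10: G→A (purine→purine, transition)
base 12: C→T (pyrimidine→pyrimidine, transition)
base 16: T→C (pyrimidine→pyrimidine, transition)
base 20: A→T (purine→pyrimidine, transversion)
base 22: G→A (purine→purine, transition)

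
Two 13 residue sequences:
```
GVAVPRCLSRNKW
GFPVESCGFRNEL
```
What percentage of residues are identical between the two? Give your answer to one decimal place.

8 positions differ (2, 3, 5, 6, 8, 9, 12, 13), so 5 of 13 match: 5/13 = 38.46%.

38.5%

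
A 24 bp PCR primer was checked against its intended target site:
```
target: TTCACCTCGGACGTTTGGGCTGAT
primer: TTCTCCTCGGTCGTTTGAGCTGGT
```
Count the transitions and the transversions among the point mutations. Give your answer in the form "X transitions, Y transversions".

2 transitions, 2 transversions

Mismatches (1-based):
base 4: A→T (purine→pyrimidine, transversion)
base 11: A→T (purine→pyrimidine, transversion)
base 18: G→A (purine→purine, transition)
base 23: A→G (purine→purine, transition)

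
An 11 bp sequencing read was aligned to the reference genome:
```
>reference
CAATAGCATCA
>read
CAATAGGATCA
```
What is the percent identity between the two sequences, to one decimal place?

Mismatch at position 7 (1-based): 1 of 11.
Identical positions: 10/11 = 90.91% → 90.9%.

90.9%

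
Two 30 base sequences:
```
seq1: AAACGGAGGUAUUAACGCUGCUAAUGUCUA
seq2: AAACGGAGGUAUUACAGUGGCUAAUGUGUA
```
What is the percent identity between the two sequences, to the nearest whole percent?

83%

Mismatches at positions 15, 16, 18, 19, 28 (1-based): 5 of 30.
Identical positions: 25/30 = 83.33% → 83%.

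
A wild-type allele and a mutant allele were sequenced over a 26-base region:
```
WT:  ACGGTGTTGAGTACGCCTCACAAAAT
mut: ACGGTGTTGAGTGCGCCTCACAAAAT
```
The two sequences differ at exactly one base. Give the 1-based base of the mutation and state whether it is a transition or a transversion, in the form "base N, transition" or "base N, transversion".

base 13, transition

Base 13 changes A→G. A is a purine and G is a purine, so this is a transition.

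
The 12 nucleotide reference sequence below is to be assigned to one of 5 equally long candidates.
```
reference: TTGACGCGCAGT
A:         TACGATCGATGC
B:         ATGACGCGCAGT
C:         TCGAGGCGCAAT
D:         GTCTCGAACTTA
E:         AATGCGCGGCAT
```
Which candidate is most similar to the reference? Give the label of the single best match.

B

Hamming distances to reference — A: 8; B: 1; C: 3; D: 8; E: 7.
Smallest is B with 1 mismatch.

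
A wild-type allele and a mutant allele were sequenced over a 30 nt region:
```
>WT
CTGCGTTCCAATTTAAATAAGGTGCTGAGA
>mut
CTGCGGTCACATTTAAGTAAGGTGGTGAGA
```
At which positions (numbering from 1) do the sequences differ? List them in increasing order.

6, 9, 10, 17, 25

Scanning 1-based: 6: T/G; 9: C/A; 10: A/C; 17: A/G; 25: C/G.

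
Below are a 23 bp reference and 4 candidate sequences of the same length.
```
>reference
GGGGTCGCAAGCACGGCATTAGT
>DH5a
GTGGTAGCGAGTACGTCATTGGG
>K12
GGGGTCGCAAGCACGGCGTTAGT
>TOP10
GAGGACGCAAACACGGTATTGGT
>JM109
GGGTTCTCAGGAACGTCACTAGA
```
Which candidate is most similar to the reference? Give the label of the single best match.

Hamming distances to reference — DH5a: 7; K12: 1; TOP10: 5; JM109: 7.
Smallest is K12 with 1 mismatch.

K12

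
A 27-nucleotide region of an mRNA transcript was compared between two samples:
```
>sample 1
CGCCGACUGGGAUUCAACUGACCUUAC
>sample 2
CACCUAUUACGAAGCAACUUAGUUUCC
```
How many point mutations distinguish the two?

Comparing position by position, 11 positions differ: 2 (G/A), 5 (G/U), 7 (C/U), 9 (G/A), 10 (G/C), 13 (U/A), 14 (U/G), 20 (G/U), 22 (C/G), 23 (C/U), 26 (A/C).

11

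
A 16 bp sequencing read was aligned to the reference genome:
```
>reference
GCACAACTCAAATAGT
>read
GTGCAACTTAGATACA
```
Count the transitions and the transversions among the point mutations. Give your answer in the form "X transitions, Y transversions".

Mismatches (1-based):
base 2: C→T (pyrimidine→pyrimidine, transition)
base 3: A→G (purine→purine, transition)
base 9: C→T (pyrimidine→pyrimidine, transition)
base 11: A→G (purine→purine, transition)
base 15: G→C (purine→pyrimidine, transversion)
base 16: T→A (pyrimidine→purine, transversion)

4 transitions, 2 transversions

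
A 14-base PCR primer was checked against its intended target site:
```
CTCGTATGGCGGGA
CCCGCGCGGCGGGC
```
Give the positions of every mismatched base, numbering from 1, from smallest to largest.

2, 5, 6, 7, 14

Differences at position 2 (T→C), position 5 (T→C), position 6 (A→G), position 7 (T→C), position 14 (A→C).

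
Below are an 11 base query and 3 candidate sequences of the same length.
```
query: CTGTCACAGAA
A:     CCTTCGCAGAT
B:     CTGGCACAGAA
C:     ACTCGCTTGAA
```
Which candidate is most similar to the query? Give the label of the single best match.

A differs at 4 sites; B differs at 1 site; C differs at 8 sites. The closest is B.

B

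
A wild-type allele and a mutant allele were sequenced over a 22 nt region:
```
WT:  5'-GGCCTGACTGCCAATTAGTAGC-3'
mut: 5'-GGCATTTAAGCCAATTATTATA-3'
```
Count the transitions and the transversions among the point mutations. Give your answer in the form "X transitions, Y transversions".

0 transitions, 8 transversions

Mismatches (1-based):
site 4: C→A (pyrimidine→purine, transversion)
site 6: G→T (purine→pyrimidine, transversion)
site 7: A→T (purine→pyrimidine, transversion)
site 8: C→A (pyrimidine→purine, transversion)
site 9: T→A (pyrimidine→purine, transversion)
site 18: G→T (purine→pyrimidine, transversion)
site 21: G→T (purine→pyrimidine, transversion)
site 22: C→A (pyrimidine→purine, transversion)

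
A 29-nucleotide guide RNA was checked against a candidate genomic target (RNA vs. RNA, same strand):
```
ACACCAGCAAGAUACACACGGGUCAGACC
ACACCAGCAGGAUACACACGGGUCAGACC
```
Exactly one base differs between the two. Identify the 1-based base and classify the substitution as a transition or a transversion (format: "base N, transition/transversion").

base 10, transition

Base 10 changes A→G. A is a purine and G is a purine, so this is a transition.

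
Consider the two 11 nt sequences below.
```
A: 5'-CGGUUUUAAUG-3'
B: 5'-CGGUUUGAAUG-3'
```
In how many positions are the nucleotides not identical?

1

Comparing position by position, 1 position differs: 7 (U/G).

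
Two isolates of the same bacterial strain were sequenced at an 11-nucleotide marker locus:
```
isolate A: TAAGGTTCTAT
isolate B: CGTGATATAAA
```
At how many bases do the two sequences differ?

8

The sequences differ at bases 1, 2, 3, 5, 7, 8, 9, 11 (1-based) — 8 in total.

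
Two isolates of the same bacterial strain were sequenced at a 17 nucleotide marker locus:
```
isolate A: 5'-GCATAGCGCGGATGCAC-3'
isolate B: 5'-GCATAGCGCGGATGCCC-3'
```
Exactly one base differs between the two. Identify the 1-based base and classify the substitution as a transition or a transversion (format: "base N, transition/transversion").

Base 16 changes A→C. A is a purine and C is a pyrimidine, so this is a transversion.

base 16, transversion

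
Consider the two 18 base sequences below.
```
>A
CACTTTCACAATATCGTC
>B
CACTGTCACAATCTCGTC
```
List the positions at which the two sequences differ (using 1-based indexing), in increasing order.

Scanning 1-based: 5: T/G; 13: A/C.

5, 13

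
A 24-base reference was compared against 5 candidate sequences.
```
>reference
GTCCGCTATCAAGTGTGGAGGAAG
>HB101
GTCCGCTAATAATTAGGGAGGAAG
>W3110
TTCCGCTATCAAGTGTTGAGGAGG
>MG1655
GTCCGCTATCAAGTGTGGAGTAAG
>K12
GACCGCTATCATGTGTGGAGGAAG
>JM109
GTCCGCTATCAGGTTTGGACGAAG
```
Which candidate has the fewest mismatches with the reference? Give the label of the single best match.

MG1655

HB101 differs at 5 sites; W3110 differs at 3 sites; MG1655 differs at 1 site; K12 differs at 2 sites; JM109 differs at 3 sites. The closest is MG1655.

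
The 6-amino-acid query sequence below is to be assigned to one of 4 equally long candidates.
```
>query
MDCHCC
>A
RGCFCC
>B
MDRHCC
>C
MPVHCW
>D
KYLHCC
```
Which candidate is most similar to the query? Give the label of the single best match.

B

A differs at 3 residues; B differs at 1 residue; C differs at 3 residues; D differs at 3 residues. The closest is B.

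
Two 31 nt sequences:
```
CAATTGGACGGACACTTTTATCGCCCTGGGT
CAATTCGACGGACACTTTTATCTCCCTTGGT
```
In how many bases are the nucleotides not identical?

The sequences differ at bases 6, 23, 28 (1-based) — 3 in total.

3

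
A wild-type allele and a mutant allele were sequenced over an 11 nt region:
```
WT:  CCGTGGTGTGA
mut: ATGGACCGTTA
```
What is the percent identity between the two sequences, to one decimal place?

Mismatches at positions 1, 2, 4, 5, 6, 7, 10 (1-based): 7 of 11.
Identical positions: 4/11 = 36.36% → 36.4%.

36.4%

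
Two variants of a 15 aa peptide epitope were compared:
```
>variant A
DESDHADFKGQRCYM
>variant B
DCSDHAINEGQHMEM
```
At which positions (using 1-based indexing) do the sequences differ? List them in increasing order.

Scanning 1-based: 2: E/C; 7: D/I; 8: F/N; 9: K/E; 12: R/H; 13: C/M; 14: Y/E.

2, 7, 8, 9, 12, 13, 14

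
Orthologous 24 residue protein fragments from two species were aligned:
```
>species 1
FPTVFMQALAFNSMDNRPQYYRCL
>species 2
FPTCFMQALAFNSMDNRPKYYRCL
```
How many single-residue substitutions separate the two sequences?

2

Comparing position by position, 2 residues differ: 4 (V/C), 19 (Q/K).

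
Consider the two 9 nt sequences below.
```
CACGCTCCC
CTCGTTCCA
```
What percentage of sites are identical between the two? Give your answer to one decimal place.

66.7%

3 positions differ (2, 5, 9), so 6 of 9 match: 6/9 = 66.67%.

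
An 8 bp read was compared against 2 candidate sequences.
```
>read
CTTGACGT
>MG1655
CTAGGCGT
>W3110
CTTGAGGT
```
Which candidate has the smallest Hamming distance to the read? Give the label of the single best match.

MG1655 differs at 2 bases; W3110 differs at 1 base. The closest is W3110.

W3110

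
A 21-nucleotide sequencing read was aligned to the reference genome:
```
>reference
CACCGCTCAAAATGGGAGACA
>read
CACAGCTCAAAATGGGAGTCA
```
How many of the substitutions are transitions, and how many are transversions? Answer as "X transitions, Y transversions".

0 transitions, 2 transversions

Transitions (purine↔purine or pyrimidine↔pyrimidine): none.
Transversions (purine↔pyrimidine): 4 C→A, 19 A→T.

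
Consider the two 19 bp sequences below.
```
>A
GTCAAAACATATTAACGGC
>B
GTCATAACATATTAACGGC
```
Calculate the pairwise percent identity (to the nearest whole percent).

95%

1 position differs (5), so 18 of 19 match: 18/19 = 94.74%.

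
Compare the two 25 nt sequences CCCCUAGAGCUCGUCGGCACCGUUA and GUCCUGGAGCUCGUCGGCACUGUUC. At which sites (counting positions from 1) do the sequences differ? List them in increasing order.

Differences at site 1 (C→G), site 2 (C→U), site 6 (A→G), site 21 (C→U), site 25 (A→C).

1, 2, 6, 21, 25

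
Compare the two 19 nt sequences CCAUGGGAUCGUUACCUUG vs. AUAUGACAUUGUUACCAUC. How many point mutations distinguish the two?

7

Comparing position by position, 7 bases differ: 1 (C/A), 2 (C/U), 6 (G/A), 7 (G/C), 10 (C/U), 17 (U/A), 19 (G/C).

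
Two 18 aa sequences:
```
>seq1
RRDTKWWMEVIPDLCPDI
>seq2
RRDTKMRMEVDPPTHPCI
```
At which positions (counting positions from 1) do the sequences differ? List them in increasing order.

Scanning 1-based: 6: W/M; 7: W/R; 11: I/D; 13: D/P; 14: L/T; 15: C/H; 17: D/C.

6, 7, 11, 13, 14, 15, 17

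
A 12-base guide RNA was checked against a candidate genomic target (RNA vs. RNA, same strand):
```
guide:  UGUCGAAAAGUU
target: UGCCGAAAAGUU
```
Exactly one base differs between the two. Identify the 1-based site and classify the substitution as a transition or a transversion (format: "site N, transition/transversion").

The sequences differ only at site 3: U→C (pyrimidine→pyrimidine), a transition.

site 3, transition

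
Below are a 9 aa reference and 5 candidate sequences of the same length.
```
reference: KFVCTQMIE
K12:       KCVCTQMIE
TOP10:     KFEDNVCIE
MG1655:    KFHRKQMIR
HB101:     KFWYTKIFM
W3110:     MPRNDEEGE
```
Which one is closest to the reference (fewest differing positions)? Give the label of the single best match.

K12

Hamming distances to reference — K12: 1; TOP10: 5; MG1655: 4; HB101: 6; W3110: 8.
Smallest is K12 with 1 mismatch.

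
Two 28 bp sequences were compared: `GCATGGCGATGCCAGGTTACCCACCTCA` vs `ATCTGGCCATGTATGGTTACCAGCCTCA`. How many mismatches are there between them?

9

The sequences differ at positions 1, 2, 3, 8, 12, 13, 14, 22, 23 (1-based) — 9 in total.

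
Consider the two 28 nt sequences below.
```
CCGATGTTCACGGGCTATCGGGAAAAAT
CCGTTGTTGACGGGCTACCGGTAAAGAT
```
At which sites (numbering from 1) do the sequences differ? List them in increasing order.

Differences at site 4 (A→T), site 9 (C→G), site 18 (T→C), site 22 (G→T), site 26 (A→G).

4, 9, 18, 22, 26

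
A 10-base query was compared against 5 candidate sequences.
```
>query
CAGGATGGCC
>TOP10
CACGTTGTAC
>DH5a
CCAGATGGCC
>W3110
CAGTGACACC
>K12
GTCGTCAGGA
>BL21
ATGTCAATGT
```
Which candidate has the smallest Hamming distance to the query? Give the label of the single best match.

Hamming distances to query — TOP10: 4; DH5a: 2; W3110: 5; K12: 8; BL21: 9.
Smallest is DH5a with 2 mismatches.

DH5a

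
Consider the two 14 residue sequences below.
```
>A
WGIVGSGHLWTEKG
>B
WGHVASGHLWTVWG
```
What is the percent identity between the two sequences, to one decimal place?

Mismatches at positions 3, 5, 12, 13 (1-based): 4 of 14.
Identical positions: 10/14 = 71.43% → 71.4%.

71.4%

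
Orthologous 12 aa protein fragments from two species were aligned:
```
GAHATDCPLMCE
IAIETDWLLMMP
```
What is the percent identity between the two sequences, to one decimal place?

Mismatches at positions 1, 3, 4, 7, 8, 11, 12 (1-based): 7 of 12.
Identical positions: 5/12 = 41.67% → 41.7%.

41.7%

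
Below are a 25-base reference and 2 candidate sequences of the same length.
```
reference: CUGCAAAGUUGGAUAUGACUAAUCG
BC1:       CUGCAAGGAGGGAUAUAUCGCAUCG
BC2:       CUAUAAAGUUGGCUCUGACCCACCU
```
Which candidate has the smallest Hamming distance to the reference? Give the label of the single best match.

BC1 differs at 7 sites; BC2 differs at 8 sites. The closest is BC1.

BC1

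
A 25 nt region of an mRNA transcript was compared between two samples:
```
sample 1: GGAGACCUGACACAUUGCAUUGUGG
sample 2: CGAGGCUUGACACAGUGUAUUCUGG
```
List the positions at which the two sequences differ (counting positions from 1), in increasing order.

1, 5, 7, 15, 18, 22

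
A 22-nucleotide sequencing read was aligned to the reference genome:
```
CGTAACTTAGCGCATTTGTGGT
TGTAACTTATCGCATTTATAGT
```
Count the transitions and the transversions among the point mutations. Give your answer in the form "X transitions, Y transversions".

3 transitions, 1 transversion

Mismatches (1-based):
base 1: C→T (pyrimidine→pyrimidine, transition)
base 10: G→T (purine→pyrimidine, transversion)
base 18: G→A (purine→purine, transition)
base 20: G→A (purine→purine, transition)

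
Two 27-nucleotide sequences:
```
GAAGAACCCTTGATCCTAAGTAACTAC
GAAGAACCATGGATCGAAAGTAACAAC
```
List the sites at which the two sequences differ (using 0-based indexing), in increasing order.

8, 10, 15, 16, 24

Scanning 0-based: 8: C/A; 10: T/G; 15: C/G; 16: T/A; 24: T/A.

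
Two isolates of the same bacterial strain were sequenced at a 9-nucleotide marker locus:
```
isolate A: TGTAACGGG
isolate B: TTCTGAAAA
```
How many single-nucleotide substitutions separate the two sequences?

8

Comparing position by position, 8 positions differ: 2 (G/T), 3 (T/C), 4 (A/T), 5 (A/G), 6 (C/A), 7 (G/A), 8 (G/A), 9 (G/A).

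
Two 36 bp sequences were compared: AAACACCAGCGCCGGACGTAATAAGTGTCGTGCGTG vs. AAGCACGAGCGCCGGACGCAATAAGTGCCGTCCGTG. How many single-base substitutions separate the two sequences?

5

Mismatches (1-based): site 3: A→G; site 7: C→G; site 19: T→C; site 28: T→C; site 32: G→C.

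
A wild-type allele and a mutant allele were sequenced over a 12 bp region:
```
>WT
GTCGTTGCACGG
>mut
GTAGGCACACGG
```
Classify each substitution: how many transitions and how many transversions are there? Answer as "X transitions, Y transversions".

2 transitions, 2 transversions

Mismatches (1-based):
site 3: C→A (pyrimidine→purine, transversion)
site 5: T→G (pyrimidine→purine, transversion)
site 6: T→C (pyrimidine→pyrimidine, transition)
site 7: G→A (purine→purine, transition)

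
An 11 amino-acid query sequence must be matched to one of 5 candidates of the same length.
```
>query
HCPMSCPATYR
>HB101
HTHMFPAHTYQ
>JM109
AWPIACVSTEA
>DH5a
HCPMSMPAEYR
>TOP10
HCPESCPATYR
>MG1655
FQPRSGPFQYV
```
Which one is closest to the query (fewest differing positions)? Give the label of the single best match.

HB101 differs at 7 positions; JM109 differs at 8 positions; DH5a differs at 2 positions; TOP10 differs at 1 position; MG1655 differs at 7 positions. The closest is TOP10.

TOP10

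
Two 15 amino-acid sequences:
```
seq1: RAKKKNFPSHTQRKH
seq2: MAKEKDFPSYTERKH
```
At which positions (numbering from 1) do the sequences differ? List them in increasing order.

Scanning 1-based: 1: R/M; 4: K/E; 6: N/D; 10: H/Y; 12: Q/E.

1, 4, 6, 10, 12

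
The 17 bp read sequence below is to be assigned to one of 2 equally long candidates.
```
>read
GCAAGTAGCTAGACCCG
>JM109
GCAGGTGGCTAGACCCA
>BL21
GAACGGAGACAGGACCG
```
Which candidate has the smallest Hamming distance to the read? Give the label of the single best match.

JM109 differs at 3 positions; BL21 differs at 7 positions. The closest is JM109.

JM109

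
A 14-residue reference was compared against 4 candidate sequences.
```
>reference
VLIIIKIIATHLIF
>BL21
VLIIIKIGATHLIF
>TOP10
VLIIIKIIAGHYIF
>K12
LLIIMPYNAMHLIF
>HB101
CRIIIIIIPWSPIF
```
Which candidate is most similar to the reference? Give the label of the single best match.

BL21

BL21 differs at 1 position; TOP10 differs at 2 positions; K12 differs at 6 positions; HB101 differs at 7 positions. The closest is BL21.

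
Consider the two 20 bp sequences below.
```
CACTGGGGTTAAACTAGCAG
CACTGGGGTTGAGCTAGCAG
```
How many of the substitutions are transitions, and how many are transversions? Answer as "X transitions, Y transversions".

2 transitions, 0 transversions

Mismatches (1-based):
site 11: A→G (purine→purine, transition)
site 13: A→G (purine→purine, transition)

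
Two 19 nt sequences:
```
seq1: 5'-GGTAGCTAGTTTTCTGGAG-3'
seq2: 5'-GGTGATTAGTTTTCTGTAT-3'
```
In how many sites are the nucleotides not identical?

5

The sequences differ at sites 4, 5, 6, 17, 19 (1-based) — 5 in total.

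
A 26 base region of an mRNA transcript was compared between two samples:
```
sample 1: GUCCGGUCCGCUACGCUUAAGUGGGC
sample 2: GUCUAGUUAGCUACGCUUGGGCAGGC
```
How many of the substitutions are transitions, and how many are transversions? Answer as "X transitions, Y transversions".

7 transitions, 1 transversion

Mismatches (1-based):
base 4: C→U (pyrimidine→pyrimidine, transition)
base 5: G→A (purine→purine, transition)
base 8: C→U (pyrimidine→pyrimidine, transition)
base 9: C→A (pyrimidine→purine, transversion)
base 19: A→G (purine→purine, transition)
base 20: A→G (purine→purine, transition)
base 22: U→C (pyrimidine→pyrimidine, transition)
base 23: G→A (purine→purine, transition)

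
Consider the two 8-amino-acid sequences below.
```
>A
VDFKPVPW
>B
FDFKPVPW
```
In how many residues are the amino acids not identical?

1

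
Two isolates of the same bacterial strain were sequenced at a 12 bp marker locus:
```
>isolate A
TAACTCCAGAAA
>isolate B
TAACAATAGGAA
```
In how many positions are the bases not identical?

The sequences differ at positions 5, 6, 7, 10 (1-based) — 4 in total.

4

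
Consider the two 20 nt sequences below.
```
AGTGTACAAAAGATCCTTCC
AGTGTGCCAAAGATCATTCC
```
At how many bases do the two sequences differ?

3

Mismatches (1-based): base 6: A→G; base 8: A→C; base 16: C→A.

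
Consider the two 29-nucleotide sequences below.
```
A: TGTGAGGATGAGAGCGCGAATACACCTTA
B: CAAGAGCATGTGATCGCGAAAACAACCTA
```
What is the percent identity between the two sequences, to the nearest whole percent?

69%

Mismatches at positions 1, 2, 3, 7, 11, 14, 21, 25, 27 (1-based): 9 of 29.
Identical positions: 20/29 = 68.97% → 69%.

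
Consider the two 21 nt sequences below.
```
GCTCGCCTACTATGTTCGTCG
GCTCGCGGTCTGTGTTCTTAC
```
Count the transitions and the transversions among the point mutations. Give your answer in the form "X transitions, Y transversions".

Mismatches (1-based):
site 7: C→G (pyrimidine→purine, transversion)
site 8: T→G (pyrimidine→purine, transversion)
site 9: A→T (purine→pyrimidine, transversion)
site 12: A→G (purine→purine, transition)
site 18: G→T (purine→pyrimidine, transversion)
site 20: C→A (pyrimidine→purine, transversion)
site 21: G→C (purine→pyrimidine, transversion)

1 transition, 6 transversions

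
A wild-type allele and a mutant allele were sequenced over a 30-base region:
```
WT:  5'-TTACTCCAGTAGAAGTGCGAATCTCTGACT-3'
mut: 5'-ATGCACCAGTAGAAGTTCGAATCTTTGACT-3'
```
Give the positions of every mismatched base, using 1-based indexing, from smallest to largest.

1, 3, 5, 17, 25

Scanning 1-based: 1: T/A; 3: A/G; 5: T/A; 17: G/T; 25: C/T.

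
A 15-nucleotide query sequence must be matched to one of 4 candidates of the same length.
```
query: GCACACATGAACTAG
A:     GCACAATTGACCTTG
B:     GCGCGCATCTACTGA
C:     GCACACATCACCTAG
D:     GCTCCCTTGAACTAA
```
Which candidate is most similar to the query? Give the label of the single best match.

C

Hamming distances to query — A: 4; B: 6; C: 2; D: 4.
Smallest is C with 2 mismatches.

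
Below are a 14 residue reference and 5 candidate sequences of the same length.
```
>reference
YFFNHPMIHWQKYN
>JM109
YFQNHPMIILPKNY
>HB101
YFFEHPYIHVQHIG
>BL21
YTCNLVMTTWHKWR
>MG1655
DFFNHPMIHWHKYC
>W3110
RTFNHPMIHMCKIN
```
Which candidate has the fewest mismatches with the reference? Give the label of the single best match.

JM109 differs at 6 residues; HB101 differs at 6 residues; BL21 differs at 9 residues; MG1655 differs at 3 residues; W3110 differs at 5 residues. The closest is MG1655.

MG1655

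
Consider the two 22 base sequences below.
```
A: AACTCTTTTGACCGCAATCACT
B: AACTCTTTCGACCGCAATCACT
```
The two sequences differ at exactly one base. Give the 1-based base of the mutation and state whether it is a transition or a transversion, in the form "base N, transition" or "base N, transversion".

base 9, transition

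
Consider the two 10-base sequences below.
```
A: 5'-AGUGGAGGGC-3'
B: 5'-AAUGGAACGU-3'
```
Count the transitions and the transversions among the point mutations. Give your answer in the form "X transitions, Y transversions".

3 transitions, 1 transversion

Transitions (purine↔purine or pyrimidine↔pyrimidine): 2 G→A, 7 G→A, 10 C→U.
Transversions (purine↔pyrimidine): 8 G→C.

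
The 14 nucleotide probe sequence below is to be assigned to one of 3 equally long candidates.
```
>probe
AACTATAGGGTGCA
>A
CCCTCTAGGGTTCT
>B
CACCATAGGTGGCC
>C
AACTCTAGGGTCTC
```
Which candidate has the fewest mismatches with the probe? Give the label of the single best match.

Hamming distances to probe — A: 5; B: 5; C: 4.
Smallest is C with 4 mismatches.

C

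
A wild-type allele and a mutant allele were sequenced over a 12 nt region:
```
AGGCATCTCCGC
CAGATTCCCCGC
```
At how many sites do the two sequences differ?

Mismatches (1-based): site 1: A→C; site 2: G→A; site 4: C→A; site 5: A→T; site 8: T→C.

5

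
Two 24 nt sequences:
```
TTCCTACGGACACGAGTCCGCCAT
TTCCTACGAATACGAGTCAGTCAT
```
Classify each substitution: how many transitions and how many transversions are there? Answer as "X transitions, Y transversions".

3 transitions, 1 transversion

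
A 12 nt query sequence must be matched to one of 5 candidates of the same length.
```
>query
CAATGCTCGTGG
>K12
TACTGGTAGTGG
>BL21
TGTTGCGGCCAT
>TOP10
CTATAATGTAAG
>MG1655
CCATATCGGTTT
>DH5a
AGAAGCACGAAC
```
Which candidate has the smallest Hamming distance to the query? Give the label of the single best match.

K12

Hamming distances to query — K12: 4; BL21: 9; TOP10: 7; MG1655: 7; DH5a: 7.
Smallest is K12 with 4 mismatches.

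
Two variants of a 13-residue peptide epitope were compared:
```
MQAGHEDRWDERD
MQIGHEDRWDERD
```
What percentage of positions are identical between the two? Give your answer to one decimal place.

92.3%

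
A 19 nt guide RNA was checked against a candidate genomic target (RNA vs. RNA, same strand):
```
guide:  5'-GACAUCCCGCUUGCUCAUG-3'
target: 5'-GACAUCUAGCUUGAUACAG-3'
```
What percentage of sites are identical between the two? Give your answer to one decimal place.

68.4%

6 positions differ (7, 8, 14, 16, 17, 18), so 13 of 19 match: 13/19 = 68.42%.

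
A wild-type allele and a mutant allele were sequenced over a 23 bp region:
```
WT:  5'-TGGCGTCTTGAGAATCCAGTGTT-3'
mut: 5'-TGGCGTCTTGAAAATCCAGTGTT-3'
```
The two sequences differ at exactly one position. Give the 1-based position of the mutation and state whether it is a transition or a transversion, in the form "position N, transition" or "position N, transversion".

position 12, transition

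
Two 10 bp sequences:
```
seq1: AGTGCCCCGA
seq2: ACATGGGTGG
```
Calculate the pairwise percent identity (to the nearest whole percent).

Mismatches at positions 2, 3, 4, 5, 6, 7, 8, 10 (1-based): 8 of 10.
Identical positions: 2/10 = 20% → 20%.

20%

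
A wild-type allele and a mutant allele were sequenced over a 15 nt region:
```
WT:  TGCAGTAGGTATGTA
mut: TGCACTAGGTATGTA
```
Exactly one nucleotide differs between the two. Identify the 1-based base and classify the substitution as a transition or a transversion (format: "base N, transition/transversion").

The sequences differ only at base 5: G→C (purine→pyrimidine), a transversion.

base 5, transversion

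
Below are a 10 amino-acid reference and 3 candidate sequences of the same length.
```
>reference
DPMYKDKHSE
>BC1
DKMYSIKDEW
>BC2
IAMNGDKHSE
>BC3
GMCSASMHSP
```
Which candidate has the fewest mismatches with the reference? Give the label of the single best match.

BC1 differs at 6 positions; BC2 differs at 4 positions; BC3 differs at 8 positions. The closest is BC2.

BC2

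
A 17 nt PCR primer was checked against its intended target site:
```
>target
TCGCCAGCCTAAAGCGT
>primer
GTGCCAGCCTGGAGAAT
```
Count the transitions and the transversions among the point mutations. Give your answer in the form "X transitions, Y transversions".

4 transitions, 2 transversions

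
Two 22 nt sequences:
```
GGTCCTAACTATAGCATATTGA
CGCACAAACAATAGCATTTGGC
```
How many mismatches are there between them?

The sequences differ at positions 1, 3, 4, 6, 10, 18, 20, 22 (1-based) — 8 in total.

8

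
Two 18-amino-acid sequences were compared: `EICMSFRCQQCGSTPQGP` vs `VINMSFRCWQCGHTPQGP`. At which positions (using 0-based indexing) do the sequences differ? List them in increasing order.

0, 2, 8, 12

Differences at position 0 (E→V), position 2 (C→N), position 8 (Q→W), position 12 (S→H).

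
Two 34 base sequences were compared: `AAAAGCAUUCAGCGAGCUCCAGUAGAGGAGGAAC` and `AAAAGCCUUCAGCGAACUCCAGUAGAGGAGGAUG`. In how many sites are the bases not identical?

4

Comparing position by position, 4 sites differ: 7 (A/C), 16 (G/A), 33 (A/U), 34 (C/G).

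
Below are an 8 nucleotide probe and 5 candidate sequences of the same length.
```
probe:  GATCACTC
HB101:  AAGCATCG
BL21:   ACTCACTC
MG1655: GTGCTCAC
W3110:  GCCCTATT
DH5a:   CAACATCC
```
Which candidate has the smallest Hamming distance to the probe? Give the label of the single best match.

BL21

HB101 differs at 5 positions; BL21 differs at 2 positions; MG1655 differs at 4 positions; W3110 differs at 5 positions; DH5a differs at 4 positions. The closest is BL21.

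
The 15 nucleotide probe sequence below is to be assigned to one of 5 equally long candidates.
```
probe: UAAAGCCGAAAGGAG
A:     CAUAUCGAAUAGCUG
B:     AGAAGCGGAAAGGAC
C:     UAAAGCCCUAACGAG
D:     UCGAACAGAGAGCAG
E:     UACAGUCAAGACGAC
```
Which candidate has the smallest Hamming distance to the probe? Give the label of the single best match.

Hamming distances to probe — A: 8; B: 4; C: 3; D: 6; E: 6.
Smallest is C with 3 mismatches.

C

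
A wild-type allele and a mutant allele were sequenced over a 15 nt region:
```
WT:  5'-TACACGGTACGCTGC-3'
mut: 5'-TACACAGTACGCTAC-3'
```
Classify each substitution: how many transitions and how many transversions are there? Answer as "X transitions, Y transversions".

Transitions (purine↔purine or pyrimidine↔pyrimidine): 6 G→A, 14 G→A.
Transversions (purine↔pyrimidine): none.

2 transitions, 0 transversions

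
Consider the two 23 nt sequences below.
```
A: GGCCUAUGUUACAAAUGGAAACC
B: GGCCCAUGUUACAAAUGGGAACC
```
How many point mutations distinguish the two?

Mismatches (1-based): base 5: U→C; base 19: A→G.

2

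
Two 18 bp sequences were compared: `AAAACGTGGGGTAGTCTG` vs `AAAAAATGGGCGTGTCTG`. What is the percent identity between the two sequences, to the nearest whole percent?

72%

Mismatches at positions 5, 6, 11, 12, 13 (1-based): 5 of 18.
Identical positions: 13/18 = 72.22% → 72%.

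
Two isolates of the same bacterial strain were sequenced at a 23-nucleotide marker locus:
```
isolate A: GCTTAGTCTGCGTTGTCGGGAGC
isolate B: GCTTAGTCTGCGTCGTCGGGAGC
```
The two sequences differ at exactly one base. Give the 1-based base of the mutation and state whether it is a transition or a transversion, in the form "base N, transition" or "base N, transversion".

Base 14 changes T→C. T is a pyrimidine and C is a pyrimidine, so this is a transition.

base 14, transition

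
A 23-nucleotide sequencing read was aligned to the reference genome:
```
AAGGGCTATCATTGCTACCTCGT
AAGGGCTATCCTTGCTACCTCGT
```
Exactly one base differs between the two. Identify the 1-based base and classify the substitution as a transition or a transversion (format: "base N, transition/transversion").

base 11, transversion

Base 11 changes A→C. A is a purine and C is a pyrimidine, so this is a transversion.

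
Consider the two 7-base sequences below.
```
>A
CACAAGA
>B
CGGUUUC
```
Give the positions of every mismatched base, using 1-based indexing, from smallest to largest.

Scanning 1-based: 2: A/G; 3: C/G; 4: A/U; 5: A/U; 6: G/U; 7: A/C.

2, 3, 4, 5, 6, 7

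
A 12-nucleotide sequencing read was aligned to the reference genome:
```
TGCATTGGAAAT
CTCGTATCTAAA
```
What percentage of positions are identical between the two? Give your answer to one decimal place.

8 positions differ (1, 2, 4, 6, 7, 8, 9, 12), so 4 of 12 match: 4/12 = 33.33%.

33.3%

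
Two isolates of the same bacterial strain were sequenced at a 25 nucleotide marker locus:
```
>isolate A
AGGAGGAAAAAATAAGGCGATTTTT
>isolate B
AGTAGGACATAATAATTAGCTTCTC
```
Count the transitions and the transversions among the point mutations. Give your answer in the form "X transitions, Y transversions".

2 transitions, 7 transversions

Transitions (purine↔purine or pyrimidine↔pyrimidine): 23 T→C, 25 T→C.
Transversions (purine↔pyrimidine): 3 G→T, 8 A→C, 10 A→T, 16 G→T, 17 G→T, 18 C→A, 20 A→C.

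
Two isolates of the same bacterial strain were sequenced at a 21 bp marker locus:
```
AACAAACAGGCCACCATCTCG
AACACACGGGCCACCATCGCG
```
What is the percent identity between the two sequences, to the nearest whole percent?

3 positions differ (5, 8, 19), so 18 of 21 match: 18/21 = 85.71%.

86%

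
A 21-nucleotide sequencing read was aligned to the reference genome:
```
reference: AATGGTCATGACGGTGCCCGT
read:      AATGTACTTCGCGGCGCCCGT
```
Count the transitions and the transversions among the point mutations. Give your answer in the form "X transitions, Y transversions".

Transitions (purine↔purine or pyrimidine↔pyrimidine): 11 A→G, 15 T→C.
Transversions (purine↔pyrimidine): 5 G→T, 6 T→A, 8 A→T, 10 G→C.

2 transitions, 4 transversions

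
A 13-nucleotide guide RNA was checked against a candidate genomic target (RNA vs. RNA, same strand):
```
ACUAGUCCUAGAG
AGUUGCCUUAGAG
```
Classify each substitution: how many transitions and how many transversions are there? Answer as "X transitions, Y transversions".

2 transitions, 2 transversions

Transitions (purine↔purine or pyrimidine↔pyrimidine): 6 U→C, 8 C→U.
Transversions (purine↔pyrimidine): 2 C→G, 4 A→U.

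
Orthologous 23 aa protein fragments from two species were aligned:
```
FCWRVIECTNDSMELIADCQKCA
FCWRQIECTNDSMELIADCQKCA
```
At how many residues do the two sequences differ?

The sequences differ at residues 5 (1-based) — 1 in total.

1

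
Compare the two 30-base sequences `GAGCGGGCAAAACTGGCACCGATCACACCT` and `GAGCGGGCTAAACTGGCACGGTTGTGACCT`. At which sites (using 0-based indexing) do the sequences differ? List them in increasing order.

8, 19, 21, 23, 24, 25

Differences at site 8 (A→T), site 19 (C→G), site 21 (A→T), site 23 (C→G), site 24 (A→T), site 25 (C→G).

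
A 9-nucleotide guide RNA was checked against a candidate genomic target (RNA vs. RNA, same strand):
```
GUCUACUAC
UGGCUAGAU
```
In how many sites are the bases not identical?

The sequences differ at sites 1, 2, 3, 4, 5, 6, 7, 9 (1-based) — 8 in total.

8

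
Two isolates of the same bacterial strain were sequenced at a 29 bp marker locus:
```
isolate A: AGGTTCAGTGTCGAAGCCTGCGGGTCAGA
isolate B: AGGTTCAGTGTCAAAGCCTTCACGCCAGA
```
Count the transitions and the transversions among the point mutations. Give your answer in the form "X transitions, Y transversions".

Transitions (purine↔purine or pyrimidine↔pyrimidine): 13 G→A, 22 G→A, 25 T→C.
Transversions (purine↔pyrimidine): 20 G→T, 23 G→C.

3 transitions, 2 transversions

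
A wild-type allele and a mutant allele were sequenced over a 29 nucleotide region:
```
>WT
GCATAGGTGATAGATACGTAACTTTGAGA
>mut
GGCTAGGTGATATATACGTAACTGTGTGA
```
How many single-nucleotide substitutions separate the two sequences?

5

Mismatches (1-based): site 2: C→G; site 3: A→C; site 13: G→T; site 24: T→G; site 27: A→T.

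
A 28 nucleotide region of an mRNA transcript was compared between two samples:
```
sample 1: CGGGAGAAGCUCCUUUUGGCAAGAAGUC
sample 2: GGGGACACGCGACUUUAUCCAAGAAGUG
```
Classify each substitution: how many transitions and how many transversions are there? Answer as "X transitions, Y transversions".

Transitions (purine↔purine or pyrimidine↔pyrimidine): none.
Transversions (purine↔pyrimidine): 1 C→G, 6 G→C, 8 A→C, 11 U→G, 12 C→A, 17 U→A, 18 G→U, 19 G→C, 28 C→G.

0 transitions, 9 transversions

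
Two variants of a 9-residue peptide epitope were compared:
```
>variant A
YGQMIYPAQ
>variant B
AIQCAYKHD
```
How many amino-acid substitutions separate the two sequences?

7

Comparing position by position, 7 residues differ: 1 (Y/A), 2 (G/I), 4 (M/C), 5 (I/A), 7 (P/K), 8 (A/H), 9 (Q/D).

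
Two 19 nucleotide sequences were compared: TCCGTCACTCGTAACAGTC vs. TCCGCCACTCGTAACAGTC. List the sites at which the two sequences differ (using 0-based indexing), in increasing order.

4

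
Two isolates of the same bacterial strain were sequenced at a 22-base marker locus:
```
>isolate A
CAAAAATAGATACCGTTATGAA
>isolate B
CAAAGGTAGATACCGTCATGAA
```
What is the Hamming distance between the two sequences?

The sequences differ at sites 5, 6, 17 (1-based) — 3 in total.

3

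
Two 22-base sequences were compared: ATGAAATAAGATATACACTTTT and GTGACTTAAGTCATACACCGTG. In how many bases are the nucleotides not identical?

8

The sequences differ at bases 1, 5, 6, 11, 12, 19, 20, 22 (1-based) — 8 in total.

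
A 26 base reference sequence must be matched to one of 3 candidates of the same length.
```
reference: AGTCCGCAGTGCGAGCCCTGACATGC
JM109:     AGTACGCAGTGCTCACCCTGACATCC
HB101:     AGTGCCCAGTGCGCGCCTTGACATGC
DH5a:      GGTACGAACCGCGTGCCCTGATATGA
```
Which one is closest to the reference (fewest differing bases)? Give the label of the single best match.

HB101

JM109 differs at 5 bases; HB101 differs at 4 bases; DH5a differs at 8 bases. The closest is HB101.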